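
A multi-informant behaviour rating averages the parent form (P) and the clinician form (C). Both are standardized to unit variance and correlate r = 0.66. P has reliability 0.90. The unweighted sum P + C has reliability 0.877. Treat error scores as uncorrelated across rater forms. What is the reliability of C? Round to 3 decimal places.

Var(P+C) = 2 + 2·0.66 = 3.320.
True-score variance = ρ_P + ρ_C + 2·0.66, so 0.877 = (0.90 + ρ_C + 1.32) / 3.320.
ρ_C = 0.877·3.320 − 0.90 − 1.32 = 0.692.

0.692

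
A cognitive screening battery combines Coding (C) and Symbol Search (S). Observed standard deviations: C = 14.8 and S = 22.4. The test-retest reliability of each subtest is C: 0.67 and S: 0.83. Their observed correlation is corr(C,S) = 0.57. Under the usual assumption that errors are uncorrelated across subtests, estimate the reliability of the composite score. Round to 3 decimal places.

0.857

Var(C+S) = 14.8² + 22.4² + 2·[14.8·22.4·0.57] = 720.8 + 377.933 = 1098.73.
With uncorrelated errors the cross-covariances are all true-score covariance, so they carry over unchanged; only the diagonal terms shrink to ρᵢσᵢ².
True-score variance = [14.8²·0.67 + 22.4²·0.83] + 377.933 = 563.218 + 377.933 = 941.15.
Reliability = 941.15 / 1098.73 = 0.857.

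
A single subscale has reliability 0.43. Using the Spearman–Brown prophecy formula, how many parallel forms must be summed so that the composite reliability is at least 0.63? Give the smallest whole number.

k ≥ ρ*(1−ρ₁)/(ρ₁(1−ρ*)) = 0.63·0.57 / (0.43·0.37) = 2.257.
Smallest integer k = 3.

3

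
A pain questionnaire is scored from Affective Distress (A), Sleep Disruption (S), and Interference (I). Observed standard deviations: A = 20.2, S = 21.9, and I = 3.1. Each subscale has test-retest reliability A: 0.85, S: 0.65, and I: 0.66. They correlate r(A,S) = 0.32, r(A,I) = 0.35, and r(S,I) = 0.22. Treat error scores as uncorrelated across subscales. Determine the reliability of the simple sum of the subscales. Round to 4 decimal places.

0.8147

Var(A+S+I) = 20.2² + 21.9² + 3.1² + 2·[20.2·21.9·0.32 + 20.2·3.1·0.35 + 21.9·3.1·0.22] = 897.26 + 356.829 = 1254.09.
Under uncorrelated errors the observed covariances equal the true-score covariances, so only the own-variance terms attenuate.
True-score variance = [20.2²·0.85 + 21.9²·0.65 + 3.1²·0.66] + 356.829 = 664.923 + 356.829 = 1021.75.
Reliability = 1021.75 / 1254.09 = 0.8147.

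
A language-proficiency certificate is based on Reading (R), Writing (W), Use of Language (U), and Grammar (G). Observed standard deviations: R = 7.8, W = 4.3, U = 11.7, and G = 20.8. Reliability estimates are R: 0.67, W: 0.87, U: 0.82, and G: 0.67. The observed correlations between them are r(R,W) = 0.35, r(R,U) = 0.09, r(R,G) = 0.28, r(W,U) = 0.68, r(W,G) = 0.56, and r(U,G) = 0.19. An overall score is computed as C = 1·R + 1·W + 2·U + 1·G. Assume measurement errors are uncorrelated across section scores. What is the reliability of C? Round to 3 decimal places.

0.838

Var(C) = 7.8² + 4.3² + 2²·11.7² + 20.8² + 2·[7.8·4.3·0.35 + 2·7.8·11.7·0.09 + 7.8·20.8·0.28 + 2·4.3·11.7·0.68 + 4.3·20.8·0.56 + 2·11.7·20.8·0.19] = 1059.53 + 569.156 = 1628.69.
Under uncorrelated errors the observed covariances equal the true-score covariances, so only the own-variance terms attenuate.
True-score variance = [7.8²·0.67 + 4.3²·0.87 + 2²·11.7²·0.82 + 20.8²·0.67] + 569.156 = 795.717 + 569.156 = 1364.87.
Reliability = 1364.87 / 1628.69 = 0.838.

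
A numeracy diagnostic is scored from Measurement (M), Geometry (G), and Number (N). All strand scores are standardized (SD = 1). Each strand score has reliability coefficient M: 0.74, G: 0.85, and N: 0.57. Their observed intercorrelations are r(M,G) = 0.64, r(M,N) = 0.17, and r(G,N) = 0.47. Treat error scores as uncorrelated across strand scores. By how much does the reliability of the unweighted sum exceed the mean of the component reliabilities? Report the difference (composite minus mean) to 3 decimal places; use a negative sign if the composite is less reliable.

0.129

Var(sum) = 3 + 2.56 = 5.56; true-score variance = 2.16 + 2.56 = 4.72; composite reliability = 0.8489.
Mean component reliability = 0.7200.
Difference = 0.8489 − 0.7200 = 0.129.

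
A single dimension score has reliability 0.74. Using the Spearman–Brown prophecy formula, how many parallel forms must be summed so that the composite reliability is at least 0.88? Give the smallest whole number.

k ≥ ρ*(1−ρ₁)/(ρ₁(1−ρ*)) = 0.88·0.26 / (0.74·0.12) = 2.577.
Smallest integer k = 3.

3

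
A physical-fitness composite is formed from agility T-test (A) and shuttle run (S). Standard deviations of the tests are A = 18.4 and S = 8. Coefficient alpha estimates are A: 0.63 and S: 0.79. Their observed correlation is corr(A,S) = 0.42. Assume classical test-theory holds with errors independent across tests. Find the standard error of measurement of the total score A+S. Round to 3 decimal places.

11.777

Var(total) = 402.56 + 123.648 = 526.208.
True-score variance = 263.853 + 123.648 = 387.501, so reliability = 0.7364.
Error variance = 526.208 − 387.501 = 138.707; SEM = √138.707 = 11.777.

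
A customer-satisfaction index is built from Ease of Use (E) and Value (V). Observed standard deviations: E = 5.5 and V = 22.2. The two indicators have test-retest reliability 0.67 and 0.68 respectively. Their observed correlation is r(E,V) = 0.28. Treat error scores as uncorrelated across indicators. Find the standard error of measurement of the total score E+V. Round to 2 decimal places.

12.95

Var(total) = 523.09 + 68.376 = 591.466.
True-score variance = 355.399 + 68.376 = 423.775, so reliability = 0.7165.
Error variance = 591.466 − 423.775 = 167.691; SEM = √167.691 = 12.95.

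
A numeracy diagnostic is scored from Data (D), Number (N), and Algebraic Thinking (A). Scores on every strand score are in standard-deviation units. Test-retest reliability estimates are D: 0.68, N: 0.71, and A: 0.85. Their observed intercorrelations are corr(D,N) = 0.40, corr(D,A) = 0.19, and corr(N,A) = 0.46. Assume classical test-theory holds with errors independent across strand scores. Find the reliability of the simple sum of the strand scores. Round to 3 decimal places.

Var(D+N+A) = 3 + 2·[0.40 + 0.19 + 0.46] = 3 + 2.1 = 5.1.
Under uncorrelated errors the observed covariances equal the true-score covariances, so only the own-variance terms attenuate.
True-score variance = [0.68 + 0.71 + 0.85] + 2.1 = 2.24 + 2.1 = 4.34.
Reliability = 4.34 / 5.1 = 0.851.

0.851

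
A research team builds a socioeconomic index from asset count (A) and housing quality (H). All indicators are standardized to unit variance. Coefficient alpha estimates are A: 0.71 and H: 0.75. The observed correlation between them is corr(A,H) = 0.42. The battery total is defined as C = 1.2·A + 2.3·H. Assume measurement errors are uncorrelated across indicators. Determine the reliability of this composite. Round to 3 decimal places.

Var(C) = 1.2² + 2.3² + 2·[2.76·0.42] = 6.73 + 2.3184 = 9.0484.
Under uncorrelated errors the observed covariances equal the true-score covariances, so only the own-variance terms attenuate.
True-score variance = [1.2²·0.71 + 2.3²·0.75] + 2.3184 = 4.9899 + 2.3184 = 7.3083.
Reliability = 7.3083 / 9.0484 = 0.808.

0.808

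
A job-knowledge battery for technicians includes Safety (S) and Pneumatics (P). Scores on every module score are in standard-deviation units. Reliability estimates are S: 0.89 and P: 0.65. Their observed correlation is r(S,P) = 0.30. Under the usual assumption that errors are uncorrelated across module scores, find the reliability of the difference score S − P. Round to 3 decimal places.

Var(S−P) = 1 + 1 − 2·0.30 = 2 − 0.6 = 1.4.
With uncorrelated errors the cross-covariances are all true-score covariance, so they carry over unchanged; only the diagonal terms shrink to ρᵢσᵢ².
True-score variance = [0.89 + 0.65] − 0.6 = 1.54 − 0.6 = 0.94.
Reliability = 0.94 / 1.4 = 0.671.

0.671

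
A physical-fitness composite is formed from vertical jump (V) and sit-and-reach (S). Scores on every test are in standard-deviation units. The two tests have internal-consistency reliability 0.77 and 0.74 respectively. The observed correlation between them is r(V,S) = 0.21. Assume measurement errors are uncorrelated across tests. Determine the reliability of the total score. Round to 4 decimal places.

Var(V+S) = 2 + 2·[0.21] = 2 + 0.42 = 2.42.
Because errors are independent across components, Cov(Tᵢ,Tⱼ) = Cov(Xᵢ,Xⱼ); the off-diagonal part of the true-score variance is the same as above.
True-score variance = [0.77 + 0.74] + 0.42 = 1.51 + 0.42 = 1.93.
Reliability = 1.93 / 2.42 = 0.7975.

0.7975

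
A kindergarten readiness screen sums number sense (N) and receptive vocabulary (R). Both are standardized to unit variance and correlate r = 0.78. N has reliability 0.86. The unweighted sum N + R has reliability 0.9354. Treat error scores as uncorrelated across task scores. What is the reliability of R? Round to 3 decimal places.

0.910

Var(N+R) = 2 + 2·0.78 = 3.560.
True-score variance = ρ_N + ρ_R + 2·0.78, so 0.9354 = (0.86 + ρ_R + 1.56) / 3.560.
ρ_R = 0.9354·3.560 − 0.86 − 1.56 = 0.910.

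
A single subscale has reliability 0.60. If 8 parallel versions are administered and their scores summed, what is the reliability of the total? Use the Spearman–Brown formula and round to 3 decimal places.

ρ_k = kρ / (1 + (k−1)ρ) = 8·0.60 / (1 + 7·0.60) = 4.800 / 5.200 = 0.923.

0.923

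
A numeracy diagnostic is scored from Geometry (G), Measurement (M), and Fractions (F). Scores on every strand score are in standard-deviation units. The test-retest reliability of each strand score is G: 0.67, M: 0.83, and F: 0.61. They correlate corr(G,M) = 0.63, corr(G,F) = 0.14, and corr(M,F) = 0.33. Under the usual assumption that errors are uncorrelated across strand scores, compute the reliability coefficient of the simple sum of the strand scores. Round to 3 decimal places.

0.829

Var(G+M+F) = 3 + 2·[0.63 + 0.14 + 0.33] = 3 + 2.2 = 5.2.
With uncorrelated errors the cross-covariances are all true-score covariance, so they carry over unchanged; only the diagonal terms shrink to ρᵢσᵢ².
True-score variance = [0.67 + 0.83 + 0.61] + 2.2 = 2.11 + 2.2 = 4.31.
Reliability = 4.31 / 5.2 = 0.829.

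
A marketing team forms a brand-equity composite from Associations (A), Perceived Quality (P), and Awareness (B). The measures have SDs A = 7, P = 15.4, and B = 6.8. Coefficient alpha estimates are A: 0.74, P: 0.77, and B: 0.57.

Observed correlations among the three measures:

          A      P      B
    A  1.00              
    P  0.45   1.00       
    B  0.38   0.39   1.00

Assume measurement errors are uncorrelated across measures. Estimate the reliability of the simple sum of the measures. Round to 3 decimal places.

0.841

Var(A+P+B) = 7² + 15.4² + 6.8² + 2·[7·15.4·0.45 + 7·6.8·0.38 + 15.4·6.8·0.39] = 332.4 + 214.878 = 547.278.
With uncorrelated errors the cross-covariances are all true-score covariance, so they carry over unchanged; only the diagonal terms shrink to ρᵢσᵢ².
True-score variance = [7²·0.74 + 15.4²·0.77 + 6.8²·0.57] + 214.878 = 245.23 + 214.878 = 460.108.
Reliability = 460.108 / 547.278 = 0.841.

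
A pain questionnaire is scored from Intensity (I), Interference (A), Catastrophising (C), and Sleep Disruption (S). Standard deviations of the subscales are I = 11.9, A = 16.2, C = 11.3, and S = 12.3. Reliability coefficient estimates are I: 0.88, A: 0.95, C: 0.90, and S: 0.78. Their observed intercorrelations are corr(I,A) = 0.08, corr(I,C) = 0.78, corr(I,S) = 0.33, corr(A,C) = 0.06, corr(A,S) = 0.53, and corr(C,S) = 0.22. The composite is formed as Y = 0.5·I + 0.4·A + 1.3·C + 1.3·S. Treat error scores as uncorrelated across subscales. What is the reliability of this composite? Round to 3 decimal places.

Var(Y) = 0.5²·11.9² + 0.4²·16.2² + 1.3²·11.3² + 1.3²·12.3² + 2·[0.2·11.9·16.2·0.08 + 0.65·11.9·11.3·0.78 + 0.65·11.9·12.3·0.33 + 0.52·16.2·11.3·0.06 + 0.52·16.2·12.3·0.53 + 1.69·11.3·12.3·0.22] = 548.869 + 429.922 = 978.791.
With uncorrelated errors the cross-covariances are all true-score covariance, so they carry over unchanged; only the diagonal terms shrink to ρᵢσᵢ².
True-score variance = [0.5²·11.9²·0.88 + 0.4²·16.2²·0.95 + 1.3²·11.3²·0.90 + 1.3²·12.3²·0.78] + 429.922 = 464.692 + 429.922 = 894.614.
Reliability = 894.614 / 978.791 = 0.914.

0.914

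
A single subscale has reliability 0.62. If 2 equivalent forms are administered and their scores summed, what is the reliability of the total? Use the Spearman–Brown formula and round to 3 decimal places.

0.765

ρ_k = kρ / (1 + (k−1)ρ) = 2·0.62 / (1 + 1·0.62) = 1.240 / 1.620 = 0.765.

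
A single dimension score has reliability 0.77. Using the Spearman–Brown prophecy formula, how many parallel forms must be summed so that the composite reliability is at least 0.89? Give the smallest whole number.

3

k ≥ ρ*(1−ρ₁)/(ρ₁(1−ρ*)) = 0.89·0.23 / (0.77·0.11) = 2.417.
Smallest integer k = 3.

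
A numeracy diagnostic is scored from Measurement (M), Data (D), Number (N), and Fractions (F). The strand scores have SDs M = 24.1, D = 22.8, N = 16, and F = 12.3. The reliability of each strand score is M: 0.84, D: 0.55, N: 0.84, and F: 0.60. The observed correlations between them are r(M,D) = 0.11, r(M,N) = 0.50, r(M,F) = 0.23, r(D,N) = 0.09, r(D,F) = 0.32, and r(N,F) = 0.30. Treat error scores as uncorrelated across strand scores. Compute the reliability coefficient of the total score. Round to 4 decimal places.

Var(M+D+N+F) = 24.1² + 22.8² + 16² + 12.3² + 2·[24.1·22.8·0.11 + 24.1·16·0.50 + 24.1·12.3·0.23 + 22.8·16·0.09 + 22.8·12.3·0.32 + 16·12.3·0.30] = 1507.94 + 1006.07 = 2514.01.
Under uncorrelated errors the observed covariances equal the true-score covariances, so only the own-variance terms attenuate.
True-score variance = [24.1²·0.84 + 22.8²·0.55 + 16²·0.84 + 12.3²·0.60] + 1006.07 = 1079.61 + 1006.07 = 2085.68.
Reliability = 2085.68 / 2514.01 = 0.8296.

0.8296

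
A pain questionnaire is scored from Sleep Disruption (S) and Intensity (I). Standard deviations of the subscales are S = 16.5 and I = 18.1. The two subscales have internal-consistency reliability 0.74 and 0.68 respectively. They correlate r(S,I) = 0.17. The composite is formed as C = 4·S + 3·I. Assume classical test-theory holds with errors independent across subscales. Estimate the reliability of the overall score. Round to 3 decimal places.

Var(C) = 4²·16.5² + 3²·18.1² + 2·[12·16.5·18.1·0.17] = 7304.49 + 1218.49 = 8522.98.
With uncorrelated errors the cross-covariances are all true-score covariance, so they carry over unchanged; only the diagonal terms shrink to ρᵢσᵢ².
True-score variance = [4²·16.5²·0.74 + 3²·18.1²·0.68] + 1218.49 = 5228.41 + 1218.49 = 6446.91.
Reliability = 6446.91 / 8522.98 = 0.756.

0.756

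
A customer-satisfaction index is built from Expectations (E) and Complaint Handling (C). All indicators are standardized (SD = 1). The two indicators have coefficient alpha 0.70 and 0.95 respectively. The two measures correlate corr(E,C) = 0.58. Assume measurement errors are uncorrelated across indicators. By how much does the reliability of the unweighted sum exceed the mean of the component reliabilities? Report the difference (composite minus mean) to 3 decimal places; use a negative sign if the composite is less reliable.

0.064

Var(sum) = 2 + 1.16 = 3.16; true-score variance = 1.65 + 1.16 = 2.81; composite reliability = 0.8892.
Mean component reliability = 0.8250.
Difference = 0.8892 − 0.8250 = 0.064.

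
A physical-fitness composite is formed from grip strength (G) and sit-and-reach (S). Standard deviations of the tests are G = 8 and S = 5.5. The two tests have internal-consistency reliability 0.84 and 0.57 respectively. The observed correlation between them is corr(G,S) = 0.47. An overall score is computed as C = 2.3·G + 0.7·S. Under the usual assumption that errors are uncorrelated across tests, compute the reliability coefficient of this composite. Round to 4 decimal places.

0.8558

Var(C) = 2.3²·8² + 0.7²·5.5² + 2·[1.61·8·5.5·0.47] = 353.382 + 66.5896 = 419.972.
Because errors are independent across components, Cov(Tᵢ,Tⱼ) = Cov(Xᵢ,Xⱼ); the off-diagonal part of the true-score variance is the same as above.
True-score variance = [2.3²·8²·0.84 + 0.7²·5.5²·0.57] + 66.5896 = 292.839 + 66.5896 = 359.429.
Reliability = 359.429 / 419.972 = 0.8558.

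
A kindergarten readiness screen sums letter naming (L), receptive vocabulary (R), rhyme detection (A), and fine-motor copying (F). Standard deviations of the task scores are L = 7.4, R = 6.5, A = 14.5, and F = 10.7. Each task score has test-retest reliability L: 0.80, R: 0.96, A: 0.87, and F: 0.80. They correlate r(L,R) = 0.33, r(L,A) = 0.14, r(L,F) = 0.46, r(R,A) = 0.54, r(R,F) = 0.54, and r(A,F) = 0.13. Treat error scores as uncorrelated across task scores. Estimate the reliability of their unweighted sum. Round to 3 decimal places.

0.919

Var(L+R+A+F) = 7.4² + 6.5² + 14.5² + 10.7² + 2·[7.4·6.5·0.33 + 7.4·14.5·0.14 + 7.4·10.7·0.46 + 6.5·14.5·0.54 + 6.5·10.7·0.54 + 14.5·10.7·0.13] = 421.75 + 351.879 = 773.629.
With uncorrelated errors the cross-covariances are all true-score covariance, so they carry over unchanged; only the diagonal terms shrink to ρᵢσᵢ².
True-score variance = [7.4²·0.80 + 6.5²·0.96 + 14.5²·0.87 + 10.7²·0.80] + 351.879 = 358.877 + 351.879 = 710.756.
Reliability = 710.756 / 773.629 = 0.919.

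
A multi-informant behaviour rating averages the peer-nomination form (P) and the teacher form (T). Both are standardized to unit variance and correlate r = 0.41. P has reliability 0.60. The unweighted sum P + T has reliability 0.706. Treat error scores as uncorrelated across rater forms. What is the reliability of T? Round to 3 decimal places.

Var(P+T) = 2 + 2·0.41 = 2.820.
True-score variance = ρ_P + ρ_T + 2·0.41, so 0.706 = (0.60 + ρ_T + 0.82) / 2.820.
ρ_T = 0.706·2.820 − 0.60 − 0.82 = 0.571.

0.571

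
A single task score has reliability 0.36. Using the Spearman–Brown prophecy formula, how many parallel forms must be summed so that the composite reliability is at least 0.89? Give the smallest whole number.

15

k ≥ ρ*(1−ρ₁)/(ρ₁(1−ρ*)) = 0.89·0.64 / (0.36·0.11) = 14.384.
Smallest integer k = 15.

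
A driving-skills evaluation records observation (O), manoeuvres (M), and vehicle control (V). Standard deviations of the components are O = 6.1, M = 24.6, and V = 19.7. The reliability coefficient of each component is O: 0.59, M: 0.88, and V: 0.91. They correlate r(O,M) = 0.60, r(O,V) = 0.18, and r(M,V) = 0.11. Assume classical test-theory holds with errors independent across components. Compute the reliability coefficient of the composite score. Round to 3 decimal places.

0.910

Var(O+M+V) = 6.1² + 24.6² + 19.7² + 2·[6.1·24.6·0.60 + 6.1·19.7·0.18 + 24.6·19.7·0.11] = 1030.46 + 329.95 = 1360.41.
Because errors are independent across components, Cov(Tᵢ,Tⱼ) = Cov(Xᵢ,Xⱼ); the off-diagonal part of the true-score variance is the same as above.
True-score variance = [6.1²·0.59 + 24.6²·0.88 + 19.7²·0.91] + 329.95 = 907.657 + 329.95 = 1237.61.
Reliability = 1237.61 / 1360.41 = 0.910.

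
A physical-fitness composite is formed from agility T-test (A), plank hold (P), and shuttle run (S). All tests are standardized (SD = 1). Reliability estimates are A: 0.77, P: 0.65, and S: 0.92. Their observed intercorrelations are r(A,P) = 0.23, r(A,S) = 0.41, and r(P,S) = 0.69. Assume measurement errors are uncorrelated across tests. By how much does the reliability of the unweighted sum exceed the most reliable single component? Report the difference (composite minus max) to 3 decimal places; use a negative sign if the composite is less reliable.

-0.037

Var(sum) = 3 + 2.66 = 5.66; true-score variance = 2.34 + 2.66 = 5; composite reliability = 0.8834.
Max component reliability = 0.9200.
Difference = 0.8834 − 0.9200 = -0.037.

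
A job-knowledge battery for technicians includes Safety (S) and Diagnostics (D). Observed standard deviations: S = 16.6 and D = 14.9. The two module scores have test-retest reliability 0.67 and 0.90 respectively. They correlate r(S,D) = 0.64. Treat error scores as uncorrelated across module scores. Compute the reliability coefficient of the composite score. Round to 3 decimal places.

0.861

Var(S+D) = 16.6² + 14.9² + 2·[16.6·14.9·0.64] = 497.57 + 316.595 = 814.165.
With uncorrelated errors the cross-covariances are all true-score covariance, so they carry over unchanged; only the diagonal terms shrink to ρᵢσᵢ².
True-score variance = [16.6²·0.67 + 14.9²·0.90] + 316.595 = 384.434 + 316.595 = 701.029.
Reliability = 701.029 / 814.165 = 0.861.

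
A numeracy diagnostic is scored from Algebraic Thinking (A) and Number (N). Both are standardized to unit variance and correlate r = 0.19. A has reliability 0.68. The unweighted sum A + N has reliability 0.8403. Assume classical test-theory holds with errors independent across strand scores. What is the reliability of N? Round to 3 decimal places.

Var(A+N) = 2 + 2·0.19 = 2.380.
True-score variance = ρ_A + ρ_N + 2·0.19, so 0.8403 = (0.68 + ρ_N + 0.38) / 2.380.
ρ_N = 0.8403·2.380 − 0.68 − 0.38 = 0.940.

0.940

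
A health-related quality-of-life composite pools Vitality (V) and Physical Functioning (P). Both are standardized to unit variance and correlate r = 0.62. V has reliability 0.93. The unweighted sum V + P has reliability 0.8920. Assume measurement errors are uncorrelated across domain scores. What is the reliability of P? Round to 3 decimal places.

Var(V+P) = 2 + 2·0.62 = 3.240.
True-score variance = ρ_V + ρ_P + 2·0.62, so 0.8920 = (0.93 + ρ_P + 1.24) / 3.240.
ρ_P = 0.8920·3.240 − 0.93 − 1.24 = 0.720.

0.720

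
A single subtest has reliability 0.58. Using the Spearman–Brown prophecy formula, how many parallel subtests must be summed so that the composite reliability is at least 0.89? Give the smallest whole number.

6

k ≥ ρ*(1−ρ₁)/(ρ₁(1−ρ*)) = 0.89·0.42 / (0.58·0.11) = 5.859.
Smallest integer k = 6.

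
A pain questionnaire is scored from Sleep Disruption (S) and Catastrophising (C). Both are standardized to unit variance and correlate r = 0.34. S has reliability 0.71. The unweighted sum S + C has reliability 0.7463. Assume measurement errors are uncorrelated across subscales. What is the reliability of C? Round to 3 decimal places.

0.610

Var(S+C) = 2 + 2·0.34 = 2.680.
True-score variance = ρ_S + ρ_C + 2·0.34, so 0.7463 = (0.71 + ρ_C + 0.68) / 2.680.
ρ_C = 0.7463·2.680 − 0.71 − 0.68 = 0.610.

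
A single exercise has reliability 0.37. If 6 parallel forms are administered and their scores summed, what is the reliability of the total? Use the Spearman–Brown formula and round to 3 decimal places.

ρ_k = kρ / (1 + (k−1)ρ) = 6·0.37 / (1 + 5·0.37) = 2.220 / 2.850 = 0.779.

0.779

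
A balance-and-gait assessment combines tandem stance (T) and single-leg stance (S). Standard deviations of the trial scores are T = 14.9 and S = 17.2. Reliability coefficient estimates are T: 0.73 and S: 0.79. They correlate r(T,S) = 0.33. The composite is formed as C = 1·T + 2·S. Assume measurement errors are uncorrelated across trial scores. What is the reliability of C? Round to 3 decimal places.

0.823

Var(C) = 14.9² + 2²·17.2² + 2·[2·14.9·17.2·0.33] = 1405.37 + 338.29 = 1743.66.
With uncorrelated errors the cross-covariances are all true-score covariance, so they carry over unchanged; only the diagonal terms shrink to ρᵢσᵢ².
True-score variance = [14.9²·0.73 + 2²·17.2²·0.79] + 338.29 = 1096.92 + 338.29 = 1435.21.
Reliability = 1435.21 / 1743.66 = 0.823.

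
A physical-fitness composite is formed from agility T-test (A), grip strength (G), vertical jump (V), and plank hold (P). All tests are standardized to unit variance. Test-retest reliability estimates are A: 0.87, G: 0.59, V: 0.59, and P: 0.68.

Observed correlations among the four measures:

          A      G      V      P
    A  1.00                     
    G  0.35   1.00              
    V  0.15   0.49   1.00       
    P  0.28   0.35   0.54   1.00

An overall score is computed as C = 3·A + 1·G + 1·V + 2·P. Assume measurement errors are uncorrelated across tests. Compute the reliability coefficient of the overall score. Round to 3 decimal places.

0.874

Var(C) = 3² + 1 + 1 + 2² + 2·[3·0.35 + 3·0.15 + 6·0.28 + 0.49 + 2·0.35 + 2·0.54] = 15 + 10.9 = 25.9.
Under uncorrelated errors the observed covariances equal the true-score covariances, so only the own-variance terms attenuate.
True-score variance = [3²·0.87 + 0.59 + 0.59 + 2²·0.68] + 10.9 = 11.73 + 10.9 = 22.63.
Reliability = 22.63 / 25.9 = 0.874.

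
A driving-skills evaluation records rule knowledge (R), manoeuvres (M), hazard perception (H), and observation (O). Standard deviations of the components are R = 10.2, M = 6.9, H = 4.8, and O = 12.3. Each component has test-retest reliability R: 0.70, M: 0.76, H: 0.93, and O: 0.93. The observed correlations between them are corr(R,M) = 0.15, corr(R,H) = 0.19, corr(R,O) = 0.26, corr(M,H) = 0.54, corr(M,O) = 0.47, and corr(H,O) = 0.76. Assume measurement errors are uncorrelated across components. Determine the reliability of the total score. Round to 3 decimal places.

Var(R+M+H+O) = 10.2² + 6.9² + 4.8² + 12.3² + 2·[10.2·6.9·0.15 + 10.2·4.8·0.19 + 10.2·12.3·0.26 + 6.9·4.8·0.54 + 6.9·12.3·0.47 + 4.8·12.3·0.76] = 325.98 + 310.246 = 636.226.
Under uncorrelated errors the observed covariances equal the true-score covariances, so only the own-variance terms attenuate.
True-score variance = [10.2²·0.70 + 6.9²·0.76 + 4.8²·0.93 + 12.3²·0.93] + 310.246 = 271.139 + 310.246 = 581.385.
Reliability = 581.385 / 636.226 = 0.914.

0.914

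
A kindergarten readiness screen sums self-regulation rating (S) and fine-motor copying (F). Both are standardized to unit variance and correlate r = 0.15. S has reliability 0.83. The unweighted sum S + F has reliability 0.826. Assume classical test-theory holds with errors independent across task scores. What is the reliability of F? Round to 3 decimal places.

Var(S+F) = 2 + 2·0.15 = 2.300.
True-score variance = ρ_S + ρ_F + 2·0.15, so 0.826 = (0.83 + ρ_F + 0.30) / 2.300.
ρ_F = 0.826·2.300 − 0.83 − 0.30 = 0.770.

0.770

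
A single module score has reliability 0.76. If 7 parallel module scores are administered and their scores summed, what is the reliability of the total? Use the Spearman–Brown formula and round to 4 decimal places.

ρ_k = kρ / (1 + (k−1)ρ) = 7·0.76 / (1 + 6·0.76) = 5.320 / 5.560 = 0.9568.

0.9568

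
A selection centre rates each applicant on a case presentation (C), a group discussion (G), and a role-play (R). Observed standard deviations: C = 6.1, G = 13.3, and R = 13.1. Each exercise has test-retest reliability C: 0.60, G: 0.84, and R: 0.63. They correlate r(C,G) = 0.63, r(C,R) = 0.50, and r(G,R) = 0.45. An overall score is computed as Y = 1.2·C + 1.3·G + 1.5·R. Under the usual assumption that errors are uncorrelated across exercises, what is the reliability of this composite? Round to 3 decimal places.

Var(Y) = 1.2²·6.1² + 1.3²·13.3² + 1.5²·13.1² + 2·[1.56·6.1·13.3·0.63 + 1.8·6.1·13.1·0.50 + 1.95·13.3·13.1·0.45] = 738.649 + 609.081 = 1347.73.
Under uncorrelated errors the observed covariances equal the true-score covariances, so only the own-variance terms attenuate.
True-score variance = [1.2²·6.1²·0.60 + 1.3²·13.3²·0.84 + 1.5²·13.1²·0.63] + 609.081 = 526.52 + 609.081 = 1135.6.
Reliability = 1135.6 / 1347.73 = 0.843.

0.843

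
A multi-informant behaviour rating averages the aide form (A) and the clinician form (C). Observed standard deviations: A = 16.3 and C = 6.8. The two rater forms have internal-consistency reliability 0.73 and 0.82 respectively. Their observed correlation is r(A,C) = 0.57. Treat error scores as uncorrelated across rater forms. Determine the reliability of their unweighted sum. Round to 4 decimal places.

Var(A+C) = 16.3² + 6.8² + 2·[16.3·6.8·0.57] = 311.93 + 126.358 = 438.288.
Because errors are independent across components, Cov(Tᵢ,Tⱼ) = Cov(Xᵢ,Xⱼ); the off-diagonal part of the true-score variance is the same as above.
True-score variance = [16.3²·0.73 + 6.8²·0.82] + 126.358 = 231.87 + 126.358 = 358.228.
Reliability = 358.228 / 438.288 = 0.8173.

0.8173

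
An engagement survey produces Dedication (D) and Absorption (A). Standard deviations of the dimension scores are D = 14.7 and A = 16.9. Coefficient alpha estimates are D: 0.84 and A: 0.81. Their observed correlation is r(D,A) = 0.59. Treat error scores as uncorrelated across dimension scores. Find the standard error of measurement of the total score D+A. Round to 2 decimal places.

Var(total) = 501.7 + 293.147 = 794.847.
True-score variance = 412.86 + 293.147 = 706.007, so reliability = 0.8882.
Error variance = 794.847 − 706.007 = 88.8403; SEM = √88.8403 = 9.43.

9.43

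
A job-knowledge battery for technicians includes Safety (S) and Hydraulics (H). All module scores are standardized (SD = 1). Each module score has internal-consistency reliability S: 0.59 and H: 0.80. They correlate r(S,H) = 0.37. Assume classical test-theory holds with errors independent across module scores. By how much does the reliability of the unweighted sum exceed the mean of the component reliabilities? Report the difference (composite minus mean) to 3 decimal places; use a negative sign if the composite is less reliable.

Var(sum) = 2 + 0.74 = 2.74; true-score variance = 1.39 + 0.74 = 2.13; composite reliability = 0.7774.
Mean component reliability = 0.6950.
Difference = 0.7774 − 0.6950 = 0.082.

0.082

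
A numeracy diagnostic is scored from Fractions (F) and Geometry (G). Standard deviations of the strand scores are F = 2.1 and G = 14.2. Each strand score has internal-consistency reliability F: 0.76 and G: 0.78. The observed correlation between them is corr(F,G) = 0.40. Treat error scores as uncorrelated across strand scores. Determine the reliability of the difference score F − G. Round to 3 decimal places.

Var(F−G) = 2.1² + 14.2² − 2·2.1·14.2·0.40 = 206.05 − 23.856 = 182.194.
Under uncorrelated errors the observed covariances equal the true-score covariances, so only the own-variance terms attenuate.
True-score variance = [2.1²·0.76 + 14.2²·0.78] − 23.856 = 160.631 − 23.856 = 136.775.
Reliability = 136.775 / 182.194 = 0.751.

0.751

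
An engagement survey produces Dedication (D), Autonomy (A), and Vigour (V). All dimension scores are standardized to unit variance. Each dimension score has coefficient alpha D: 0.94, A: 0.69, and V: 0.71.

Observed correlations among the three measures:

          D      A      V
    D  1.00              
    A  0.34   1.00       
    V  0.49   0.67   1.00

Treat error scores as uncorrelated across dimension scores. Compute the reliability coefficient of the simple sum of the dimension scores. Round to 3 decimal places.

Var(D+A+V) = 3 + 2·[0.34 + 0.49 + 0.67] = 3 + 3 = 6.
Because errors are independent across components, Cov(Tᵢ,Tⱼ) = Cov(Xᵢ,Xⱼ); the off-diagonal part of the true-score variance is the same as above.
True-score variance = [0.94 + 0.69 + 0.71] + 3 = 2.34 + 3 = 5.34.
Reliability = 5.34 / 6 = 0.890.

0.890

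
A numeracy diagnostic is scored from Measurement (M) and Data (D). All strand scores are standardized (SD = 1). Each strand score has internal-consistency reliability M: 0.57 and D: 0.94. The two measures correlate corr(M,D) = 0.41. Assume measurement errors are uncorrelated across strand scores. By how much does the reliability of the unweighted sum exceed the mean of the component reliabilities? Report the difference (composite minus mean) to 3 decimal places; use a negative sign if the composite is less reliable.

Var(sum) = 2 + 0.82 = 2.82; true-score variance = 1.51 + 0.82 = 2.33; composite reliability = 0.8262.
Mean component reliability = 0.7550.
Difference = 0.8262 − 0.7550 = 0.071.

0.071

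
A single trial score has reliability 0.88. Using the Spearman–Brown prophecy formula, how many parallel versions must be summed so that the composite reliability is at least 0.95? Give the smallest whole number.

k ≥ ρ*(1−ρ₁)/(ρ₁(1−ρ*)) = 0.95·0.12 / (0.88·0.05) = 2.591.
Smallest integer k = 3.

3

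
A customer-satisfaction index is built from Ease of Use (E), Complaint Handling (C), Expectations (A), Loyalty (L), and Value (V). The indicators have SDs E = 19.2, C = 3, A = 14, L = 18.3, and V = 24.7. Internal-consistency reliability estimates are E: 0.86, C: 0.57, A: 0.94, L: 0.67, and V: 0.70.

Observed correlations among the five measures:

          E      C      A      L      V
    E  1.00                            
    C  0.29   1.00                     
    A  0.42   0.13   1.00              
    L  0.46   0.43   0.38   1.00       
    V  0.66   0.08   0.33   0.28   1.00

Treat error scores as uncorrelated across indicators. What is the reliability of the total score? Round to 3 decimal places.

Var(E+C+A+L+V) = 19.2² + 3² + 14² + 18.3² + 24.7² + 2·[19.2·3·0.29 + 19.2·14·0.42 + 19.2·18.3·0.46 + 19.2·24.7·0.66 + 3·14·0.13 + 3·18.3·0.43 + 3·24.7·0.08 + 14·18.3·0.38 + 14·24.7·0.33 + 18.3·24.7·0.28] = 1518.62 + 1954.5 = 3473.12.
Because errors are independent across components, Cov(Tᵢ,Tⱼ) = Cov(Xᵢ,Xⱼ); the off-diagonal part of the true-score variance is the same as above.
True-score variance = [19.2²·0.86 + 3²·0.57 + 14²·0.94 + 18.3²·0.67 + 24.7²·0.70] + 1954.5 = 1157.84 + 1954.5 = 3112.34.
Reliability = 3112.34 / 3473.12 = 0.896.

0.896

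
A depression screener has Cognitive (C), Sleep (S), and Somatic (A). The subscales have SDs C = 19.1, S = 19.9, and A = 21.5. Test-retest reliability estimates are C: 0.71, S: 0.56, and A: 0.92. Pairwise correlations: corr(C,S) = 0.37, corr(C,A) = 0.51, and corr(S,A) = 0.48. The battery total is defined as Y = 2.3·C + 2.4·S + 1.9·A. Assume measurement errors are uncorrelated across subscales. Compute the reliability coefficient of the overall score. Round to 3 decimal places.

Var(Y) = 2.3²·19.1² + 2.4²·19.9² + 1.9²·21.5² + 2·[5.52·19.1·19.9·0.37 + 4.37·19.1·21.5·0.51 + 4.56·19.9·21.5·0.48] = 5879.58 + 5255.98 = 11135.6.
Because errors are independent across components, Cov(Tᵢ,Tⱼ) = Cov(Xᵢ,Xⱼ); the off-diagonal part of the true-score variance is the same as above.
True-score variance = [2.3²·19.1²·0.71 + 2.4²·19.9²·0.56 + 1.9²·21.5²·0.92] + 5255.98 = 4182.78 + 5255.98 = 9438.76.
Reliability = 9438.76 / 11135.6 = 0.848.

0.848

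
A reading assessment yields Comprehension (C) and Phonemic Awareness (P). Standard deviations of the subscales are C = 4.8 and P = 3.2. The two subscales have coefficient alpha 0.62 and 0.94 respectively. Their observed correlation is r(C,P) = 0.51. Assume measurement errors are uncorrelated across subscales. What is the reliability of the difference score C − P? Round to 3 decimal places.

0.468

Var(C−P) = 4.8² + 3.2² − 2·4.8·3.2·0.51 = 33.28 − 15.6672 = 17.6128.
Under uncorrelated errors the observed covariances equal the true-score covariances, so only the own-variance terms attenuate.
True-score variance = [4.8²·0.62 + 3.2²·0.94] − 15.6672 = 23.9104 − 15.6672 = 8.2432.
Reliability = 8.2432 / 17.6128 = 0.468.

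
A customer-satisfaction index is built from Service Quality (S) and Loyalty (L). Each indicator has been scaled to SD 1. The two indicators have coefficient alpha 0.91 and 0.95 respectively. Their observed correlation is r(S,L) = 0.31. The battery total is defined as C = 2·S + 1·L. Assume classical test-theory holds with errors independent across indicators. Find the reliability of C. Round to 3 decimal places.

0.934

Var(C) = 2² + 1 + 2·[2·0.31] = 5 + 1.24 = 6.24.
With uncorrelated errors the cross-covariances are all true-score covariance, so they carry over unchanged; only the diagonal terms shrink to ρᵢσᵢ².
True-score variance = [2²·0.91 + 0.95] + 1.24 = 4.59 + 1.24 = 5.83.
Reliability = 5.83 / 6.24 = 0.934.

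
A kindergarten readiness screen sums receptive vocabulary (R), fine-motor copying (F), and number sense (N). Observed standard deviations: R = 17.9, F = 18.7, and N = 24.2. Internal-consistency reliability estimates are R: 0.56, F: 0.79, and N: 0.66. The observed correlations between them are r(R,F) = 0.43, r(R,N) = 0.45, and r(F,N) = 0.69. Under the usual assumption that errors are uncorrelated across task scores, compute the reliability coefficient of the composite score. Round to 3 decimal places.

Var(R+F+N) = 17.9² + 18.7² + 24.2² + 2·[17.9·18.7·0.43 + 17.9·24.2·0.45 + 18.7·24.2·0.69] = 1255.74 + 1302.23 = 2557.97.
With uncorrelated errors the cross-covariances are all true-score covariance, so they carry over unchanged; only the diagonal terms shrink to ρᵢσᵢ².
True-score variance = [17.9²·0.56 + 18.7²·0.79 + 24.2²·0.66] + 1302.23 = 842.207 + 1302.23 = 2144.44.
Reliability = 2144.44 / 2557.97 = 0.838.

0.838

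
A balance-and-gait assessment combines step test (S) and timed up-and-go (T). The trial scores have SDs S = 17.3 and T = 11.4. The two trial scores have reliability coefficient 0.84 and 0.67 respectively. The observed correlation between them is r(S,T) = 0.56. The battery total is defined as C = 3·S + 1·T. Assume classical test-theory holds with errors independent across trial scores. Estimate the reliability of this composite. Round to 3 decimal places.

Var(C) = 3²·17.3² + 11.4² + 2·[3·17.3·11.4·0.56] = 2823.57 + 662.659 = 3486.23.
With uncorrelated errors the cross-covariances are all true-score covariance, so they carry over unchanged; only the diagonal terms shrink to ρᵢσᵢ².
True-score variance = [3²·17.3²·0.84 + 11.4²·0.67] + 662.659 = 2349.71 + 662.659 = 3012.36.
Reliability = 3012.36 / 3486.23 = 0.864.

0.864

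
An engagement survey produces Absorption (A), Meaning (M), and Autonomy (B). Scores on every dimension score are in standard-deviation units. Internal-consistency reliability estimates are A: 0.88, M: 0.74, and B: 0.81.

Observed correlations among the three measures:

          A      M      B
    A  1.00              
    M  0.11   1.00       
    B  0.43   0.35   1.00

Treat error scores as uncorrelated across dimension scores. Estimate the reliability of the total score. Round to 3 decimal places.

Var(A+M+B) = 3 + 2·[0.11 + 0.43 + 0.35] = 3 + 1.78 = 4.78.
With uncorrelated errors the cross-covariances are all true-score covariance, so they carry over unchanged; only the diagonal terms shrink to ρᵢσᵢ².
True-score variance = [0.88 + 0.74 + 0.81] + 1.78 = 2.43 + 1.78 = 4.21.
Reliability = 4.21 / 4.78 = 0.881.

0.881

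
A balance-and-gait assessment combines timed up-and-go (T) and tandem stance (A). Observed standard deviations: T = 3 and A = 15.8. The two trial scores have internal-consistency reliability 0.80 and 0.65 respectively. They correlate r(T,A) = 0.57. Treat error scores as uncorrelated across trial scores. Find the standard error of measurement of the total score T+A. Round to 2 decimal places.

9.44

Var(total) = 258.64 + 54.036 = 312.676.
True-score variance = 169.466 + 54.036 = 223.502, so reliability = 0.7148.
Error variance = 312.676 − 223.502 = 89.174; SEM = √89.174 = 9.44.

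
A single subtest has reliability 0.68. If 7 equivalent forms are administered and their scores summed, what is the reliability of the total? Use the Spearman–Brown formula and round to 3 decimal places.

ρ_k = kρ / (1 + (k−1)ρ) = 7·0.68 / (1 + 6·0.68) = 4.760 / 5.080 = 0.937.

0.937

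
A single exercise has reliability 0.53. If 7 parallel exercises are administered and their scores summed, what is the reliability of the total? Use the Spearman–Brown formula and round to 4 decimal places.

ρ_k = kρ / (1 + (k−1)ρ) = 7·0.53 / (1 + 6·0.53) = 3.710 / 4.180 = 0.8876.

0.8876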